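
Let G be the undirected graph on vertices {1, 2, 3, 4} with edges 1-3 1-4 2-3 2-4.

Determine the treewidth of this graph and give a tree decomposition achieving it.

Treewidth 2.
Bags: B1 = {1, 2, 3}  B2 = {1, 2, 4}
Tree: B1–B2

The largest bag has 3 vertices, giving width 2; this decomposition certifies tw(G) ≤ 2. Since 2–3–1–4–2 is a cycle in G, G is not acyclic. Forests are exactly the graphs of treewidth ≤ 1, so tw(G) ≥ 2. Hence tw(G) = 2 exactly.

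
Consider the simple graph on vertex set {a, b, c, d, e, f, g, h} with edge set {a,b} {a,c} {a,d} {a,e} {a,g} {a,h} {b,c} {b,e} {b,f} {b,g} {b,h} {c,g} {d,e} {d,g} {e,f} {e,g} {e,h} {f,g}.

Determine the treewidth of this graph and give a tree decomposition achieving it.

The largest bag has 4 vertices, giving width 3; this decomposition certifies tw(G) ≤ 3. For the lower bound, the 4 vertices {a, d, e, g} are pairwise adjacent, and any tree decomposition puts a clique entirely inside one bag — forcing width ≥ 3. Hence tw(G) = 3 exactly.

Treewidth 3.
Bags: B1 = {a, b, c, g}  B2 = {a, b, e, g}  B3 = {a, d, e, g}  B4 = {a, b, e, h}  B5 = {b, e, f, g}
Tree: B1–B2, B2–B3, B2–B4, B2–B5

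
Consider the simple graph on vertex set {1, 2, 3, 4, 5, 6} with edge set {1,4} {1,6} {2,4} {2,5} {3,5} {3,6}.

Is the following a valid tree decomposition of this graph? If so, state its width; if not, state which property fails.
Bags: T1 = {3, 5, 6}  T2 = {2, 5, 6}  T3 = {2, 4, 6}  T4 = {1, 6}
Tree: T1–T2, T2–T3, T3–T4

No — edge (4,1) lies in no bag.

A tree decomposition must satisfy three properties: every vertex lies in some bag; for every edge, both endpoints lie together in some bag; and for every vertex, the bags containing it form a connected subtree. Here edge (4,1) lies in no bag, so the decomposition is invalid.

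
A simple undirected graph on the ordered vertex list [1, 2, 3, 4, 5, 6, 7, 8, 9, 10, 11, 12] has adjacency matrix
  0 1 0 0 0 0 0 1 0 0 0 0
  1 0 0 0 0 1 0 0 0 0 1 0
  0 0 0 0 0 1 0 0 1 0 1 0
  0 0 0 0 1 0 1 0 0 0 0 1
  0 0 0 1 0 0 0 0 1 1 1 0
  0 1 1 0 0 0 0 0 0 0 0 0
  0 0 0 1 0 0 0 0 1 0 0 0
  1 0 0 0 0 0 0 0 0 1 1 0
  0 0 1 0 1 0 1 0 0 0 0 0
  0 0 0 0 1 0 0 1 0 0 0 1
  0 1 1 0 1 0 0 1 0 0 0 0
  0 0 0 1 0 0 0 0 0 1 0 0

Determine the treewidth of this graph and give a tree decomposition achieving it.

Treewidth 3.
Bags: B1 = {1, 2, 6, 8}  B2 = {2, 6, 8, 11}  B3 = {3, 6, 8, 11}  B4 = {3, 8, 10, 11}  B5 = {3, 5, 10, 11}  B6 = {3, 5, 9, 10}  B7 = {5, 9, 10, 12}  B8 = {4, 5, 9, 12}  B9 = {4, 7, 9, 12}
Tree: B1–B2, B2–B3, B3–B4, B4–B5, B5–B6, B6–B7, B7–B8, B8–B9

Each bag holds 4 vertices, so the decomposition has width 3, which upper-bounds the treewidth. For the lower bound: the 4 vertex sets {1,2,6}, {8}, {11}, {3,5,9,10} are disjoint, each induces a connected subgraph, and every pair is joined by at least one edge of G. Contracting each set to a single vertex therefore yields K_{4} as a minor, and since treewidth is minor-monotone, tw(G) ≥ tw(K_{4}) = 3. Combining the bounds, tw(G) = 3.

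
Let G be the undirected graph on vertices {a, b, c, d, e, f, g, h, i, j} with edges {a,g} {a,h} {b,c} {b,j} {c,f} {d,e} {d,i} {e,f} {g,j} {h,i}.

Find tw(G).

A width-2 tree decomposition is:
Bags: B1 = {d, e, f}  B2 = {c, d, f}  B3 = {b, c, d}  B4 = {b, d, j}  B5 = {d, g, j}  B6 = {a, d, g}  B7 = {a, d, h}  B8 = {d, h, i}
Tree: B1–B2, B2–B3, B3–B4, B4–B5, B5–B6, B6–B7, B7–B8
The largest bag has 3 vertices, giving width 2; this decomposition certifies tw(G) ≤ 2. Since d–e–f–c–b–j–g–a–h–i–d is a cycle in G, G is not acyclic. Forests are exactly the graphs of treewidth ≤ 1, so tw(G) ≥ 2. Hence tw(G) = 2 exactly.

2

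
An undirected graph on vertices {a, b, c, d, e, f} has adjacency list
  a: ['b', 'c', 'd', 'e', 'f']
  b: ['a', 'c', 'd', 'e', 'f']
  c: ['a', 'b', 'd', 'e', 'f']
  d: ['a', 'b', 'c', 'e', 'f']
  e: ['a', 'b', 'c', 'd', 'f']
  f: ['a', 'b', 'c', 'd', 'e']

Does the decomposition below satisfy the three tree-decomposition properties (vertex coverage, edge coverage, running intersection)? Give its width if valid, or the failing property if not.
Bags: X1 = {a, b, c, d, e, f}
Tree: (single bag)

Yes; width 5.

Every vertex of G appears in some bag (union = {a, b, c, d, e, f}); every edge is covered by a bag; and for each vertex v the set of bags containing v is connected in the bag tree. The decomposition is therefore valid. The largest bag has 6 vertices, so the width is 5.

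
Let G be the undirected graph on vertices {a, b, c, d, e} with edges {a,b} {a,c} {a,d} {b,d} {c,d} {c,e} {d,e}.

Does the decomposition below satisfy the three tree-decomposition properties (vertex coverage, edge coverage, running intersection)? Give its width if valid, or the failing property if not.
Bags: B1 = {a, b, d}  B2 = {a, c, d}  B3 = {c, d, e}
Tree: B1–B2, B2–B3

Vertex coverage: the bags together contain {a, b, c, d, e}, the full vertex set. Edge coverage: each edge of G has both endpoints in at least one bag. Running intersection: for every vertex, the bags containing it form a connected subtree. All three properties hold, so this is a valid tree decomposition of width max|bag| − 1 = 2, and hence tw(G) ≤ 2.

Yes; width 2.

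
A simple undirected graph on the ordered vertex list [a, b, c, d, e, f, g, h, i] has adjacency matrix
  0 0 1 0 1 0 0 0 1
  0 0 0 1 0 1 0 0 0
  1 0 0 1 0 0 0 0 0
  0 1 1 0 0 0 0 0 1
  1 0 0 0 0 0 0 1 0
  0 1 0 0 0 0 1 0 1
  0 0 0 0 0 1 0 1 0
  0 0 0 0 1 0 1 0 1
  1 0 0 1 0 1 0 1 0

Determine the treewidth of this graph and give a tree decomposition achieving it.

Treewidth 3.
Bags: B1 = {a, b, c, d}  B2 = {a, b, d, i}  B3 = {a, b, f, i}  B4 = {a, e, f, i}  B5 = {e, f, h, i}  B6 = {e, f, g, h}
Tree: B1–B2, B2–B3, B3–B4, B4–B5, B5–B6

The largest bag has 4 vertices, giving width 3; this decomposition certifies tw(G) ≤ 3. For the lower bound: the 4 vertex sets {b,c,d}, {a}, {i}, {e,f,g,h} are disjoint, each induces a connected subgraph, and every pair is joined by at least one edge of G. Contracting each set to a single vertex therefore yields K_{4} as a minor, and since treewidth is minor-monotone, tw(G) ≥ tw(K_{4}) = 3. Combining the bounds, tw(G) = 3.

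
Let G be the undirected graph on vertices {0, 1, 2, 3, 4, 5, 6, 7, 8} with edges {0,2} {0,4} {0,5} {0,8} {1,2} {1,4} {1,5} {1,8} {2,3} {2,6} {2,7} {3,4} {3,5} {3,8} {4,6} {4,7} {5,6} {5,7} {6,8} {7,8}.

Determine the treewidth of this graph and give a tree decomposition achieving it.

Every bag has size at most 5, so the width is 5 − 1 = 4 and tw(G) ≤ 4. For the lower bound: the 5 vertex sets {5,7}, {1,8}, {2,3}, {4}, {0} are disjoint, each induces a connected subgraph, and every pair is joined by at least one edge of G. Contracting each set to a single vertex therefore yields K_{5} as a minor, and since treewidth is minor-monotone, tw(G) ≥ tw(K_{5}) = 4. Therefore the treewidth is 4.

Treewidth 4.
Bags: B1 = {2, 4, 5, 7, 8}  B2 = {1, 2, 4, 5, 8}  B3 = {2, 3, 4, 5, 8}  B4 = {0, 2, 4, 5, 8}  B5 = {2, 4, 5, 6, 8}
Tree: B1–B2, B2–B3, B3–B4, B4–B5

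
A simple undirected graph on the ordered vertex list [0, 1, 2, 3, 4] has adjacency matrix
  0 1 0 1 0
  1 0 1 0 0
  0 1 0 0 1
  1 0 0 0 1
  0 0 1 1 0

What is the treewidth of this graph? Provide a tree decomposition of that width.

The largest bag has 3 vertices, giving width 2; this decomposition certifies tw(G) ≤ 2. For the lower bound, G contains the cycle 1–2–4–3–0–1, so G is not a forest; only forests have treewidth ≤ 1, hence tw(G) ≥ 2. Therefore the treewidth is 2.

Treewidth 2.
Bags: B1 = {1, 2, 4}  B2 = {1, 3, 4}  B3 = {0, 1, 3}
Tree: B1–B2, B2–B3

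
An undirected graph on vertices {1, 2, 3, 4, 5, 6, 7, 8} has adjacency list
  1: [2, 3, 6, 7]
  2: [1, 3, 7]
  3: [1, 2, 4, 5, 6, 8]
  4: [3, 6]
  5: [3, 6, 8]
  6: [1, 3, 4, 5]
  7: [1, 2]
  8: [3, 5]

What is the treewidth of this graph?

A width-2 tree decomposition is:
Bags: B1 = {3, 5, 6}  B2 = {3, 5, 8}  B3 = {1, 3, 6}  B4 = {1, 2, 3}  B5 = {1, 2, 7}  B6 = {3, 4, 6}
Tree: B1–B2, B1–B3, B3–B4, B4–B5, B1–B6
Each bag holds 3 vertices, so the decomposition has width 2, which upper-bounds the treewidth. On the other hand G contains the 3-clique {3, 5, 8}. A clique must lie in a single bag of any decomposition, so no decomposition can have width below 2. The upper and lower bounds meet at 2, so that is the treewidth.

2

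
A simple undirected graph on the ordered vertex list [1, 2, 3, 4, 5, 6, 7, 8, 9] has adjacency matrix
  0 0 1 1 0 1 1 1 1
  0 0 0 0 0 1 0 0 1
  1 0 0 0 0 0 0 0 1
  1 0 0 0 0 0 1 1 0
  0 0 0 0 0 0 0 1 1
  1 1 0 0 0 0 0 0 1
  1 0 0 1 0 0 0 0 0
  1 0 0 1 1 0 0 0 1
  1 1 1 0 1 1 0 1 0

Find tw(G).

2

A width-2 tree decomposition is:
Bags: B1 = {5, 8, 9}  B2 = {1, 8, 9}  B3 = {1, 3, 9}  B4 = {1, 4, 8}  B5 = {1, 6, 9}  B6 = {2, 6, 9}  B7 = {1, 4, 7}
Tree: B1–B2, B2–B3, B2–B4, B3–B5, B5–B6, B4–B7
Each bag holds 3 vertices, so the decomposition has width 2, which upper-bounds the treewidth. Conversely, {1, 8, 9} is a clique of size 3, and the vertices of any clique must share a bag in every tree decomposition; so some bag has ≥ 3 vertices and tw(G) ≥ 2. Therefore the treewidth is 2.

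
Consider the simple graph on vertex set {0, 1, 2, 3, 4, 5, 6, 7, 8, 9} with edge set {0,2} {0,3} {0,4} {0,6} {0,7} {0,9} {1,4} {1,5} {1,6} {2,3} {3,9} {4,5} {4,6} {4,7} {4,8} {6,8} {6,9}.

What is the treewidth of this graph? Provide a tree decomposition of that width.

Treewidth 2.
One optimal decomposition is:
Bags: B1 = {0, 4, 6}  B2 = {0, 6, 9}  B3 = {0, 3, 9}  B4 = {0, 2, 3}  B5 = {1, 4, 6}  B6 = {1, 4, 5}  B7 = {0, 4, 7}  B8 = {4, 6, 8}
Tree: B1–B2, B2–B3, B3–B4, B1–B5, B5–B6, B1–B7, B1–B8

Every bag has size at most 3, so the width is 3 − 1 = 2 and tw(G) ≤ 2. Conversely, {0, 3, 9} is a clique of size 3, and the vertices of any clique must share a bag in every tree decomposition; so some bag has ≥ 3 vertices and tw(G) ≥ 2. Hence tw(G) = 2 exactly.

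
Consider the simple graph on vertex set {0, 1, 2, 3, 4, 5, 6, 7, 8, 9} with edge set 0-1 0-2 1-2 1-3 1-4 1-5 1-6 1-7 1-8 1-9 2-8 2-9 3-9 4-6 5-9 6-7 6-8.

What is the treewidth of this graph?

2

A width-2 tree decomposition is:
Bags: B1 = {1, 6, 8}  B2 = {1, 2, 8}  B3 = {1, 2, 9}  B4 = {1, 5, 9}  B5 = {1, 6, 7}  B6 = {0, 1, 2}  B7 = {1, 4, 6}  B8 = {1, 3, 9}
Tree: B1–B2, B2–B3, B3–B4, B1–B5, B3–B6, B5–B7, B3–B8
Each bag holds 3 vertices, so the decomposition has width 2, which upper-bounds the treewidth. Conversely, {1, 2, 8} is a clique of size 3, and the vertices of any clique must share a bag in every tree decomposition; so some bag has ≥ 3 vertices and tw(G) ≥ 2. Therefore the treewidth is 2.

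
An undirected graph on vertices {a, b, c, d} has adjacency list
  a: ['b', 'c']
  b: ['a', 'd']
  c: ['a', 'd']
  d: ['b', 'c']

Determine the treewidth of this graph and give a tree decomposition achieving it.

Each bag holds 3 vertices, so the decomposition has width 2, which upper-bounds the treewidth. The edges b–d–c–a–b form a cycle, so G is not a tree and its treewidth is at least 2. Hence tw(G) = 2 exactly.

Treewidth 2.
Bags: B1 = {b, c, d}  B2 = {a, b, c}
Tree: B1–B2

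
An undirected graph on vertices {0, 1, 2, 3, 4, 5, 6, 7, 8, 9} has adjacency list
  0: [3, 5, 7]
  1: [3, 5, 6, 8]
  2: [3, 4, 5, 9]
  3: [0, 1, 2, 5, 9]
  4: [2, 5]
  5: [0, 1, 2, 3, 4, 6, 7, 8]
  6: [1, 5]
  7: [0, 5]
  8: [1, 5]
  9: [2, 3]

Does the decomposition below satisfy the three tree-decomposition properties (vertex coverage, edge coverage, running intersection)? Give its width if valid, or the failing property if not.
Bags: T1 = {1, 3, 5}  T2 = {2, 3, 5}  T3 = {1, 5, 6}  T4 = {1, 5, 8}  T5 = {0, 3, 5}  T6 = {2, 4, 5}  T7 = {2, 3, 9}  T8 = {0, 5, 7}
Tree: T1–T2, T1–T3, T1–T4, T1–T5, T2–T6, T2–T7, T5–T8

Yes; width 2.

Every vertex of G appears in some bag (union = {0, 1, 2, 3, 4, 5, 6, 7, 8, 9}); every edge is covered by a bag; and for each vertex v the set of bags containing v is connected in the bag tree. The decomposition is therefore valid. The largest bag has 3 vertices, so the width is 2.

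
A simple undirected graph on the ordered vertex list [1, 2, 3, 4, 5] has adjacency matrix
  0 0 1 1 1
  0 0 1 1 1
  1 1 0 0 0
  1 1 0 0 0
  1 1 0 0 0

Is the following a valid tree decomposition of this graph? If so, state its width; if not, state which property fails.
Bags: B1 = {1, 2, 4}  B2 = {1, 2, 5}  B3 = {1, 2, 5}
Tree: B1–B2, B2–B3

No — vertex 3 appears in no bag.

A tree decomposition must satisfy three properties: every vertex lies in some bag; for every edge, both endpoints lie together in some bag; and for every vertex, the bags containing it form a connected subtree. Here vertex 3 appears in no bag, so the decomposition is invalid.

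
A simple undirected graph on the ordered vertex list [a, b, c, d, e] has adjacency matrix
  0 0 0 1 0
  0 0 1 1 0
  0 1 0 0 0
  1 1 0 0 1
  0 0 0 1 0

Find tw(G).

A width-1 tree decomposition is:
Bags: B1 = {d, e}  B2 = {b, d}  B3 = {a, d}  B4 = {b, c}
Tree: B1–B2, B1–B3, B2–B4
Each bag holds 2 vertices, so the decomposition has width 1, which upper-bounds the treewidth. Since G has at least one edge (e.g. d–e), it is not an edgeless graph, so tw(G) ≥ 1. Combining the bounds, tw(G) = 1.

1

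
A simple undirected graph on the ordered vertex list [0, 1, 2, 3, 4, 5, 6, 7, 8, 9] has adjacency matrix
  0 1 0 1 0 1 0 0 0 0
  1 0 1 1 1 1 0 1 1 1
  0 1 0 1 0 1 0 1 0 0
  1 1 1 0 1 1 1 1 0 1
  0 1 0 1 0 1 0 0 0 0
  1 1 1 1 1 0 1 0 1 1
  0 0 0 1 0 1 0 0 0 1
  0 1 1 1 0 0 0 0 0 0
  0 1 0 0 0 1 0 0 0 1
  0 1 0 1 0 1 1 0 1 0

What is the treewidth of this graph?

3

A width-3 tree decomposition is:
Bags: B1 = {1, 3, 4, 5}  B2 = {0, 1, 3, 5}  B3 = {1, 2, 3, 5}  B4 = {1, 3, 5, 9}  B5 = {1, 2, 3, 7}  B6 = {1, 5, 8, 9}  B7 = {3, 5, 6, 9}
Tree: B1–B2, B2–B3, B1–B4, B3–B5, B4–B6, B4–B7
Each bag holds 4 vertices, so the decomposition has width 3, which upper-bounds the treewidth. Conversely, {1, 5, 8, 9} is a clique of size 4, and the vertices of any clique must share a bag in every tree decomposition; so some bag has ≥ 4 vertices and tw(G) ≥ 3. Hence tw(G) = 3 exactly.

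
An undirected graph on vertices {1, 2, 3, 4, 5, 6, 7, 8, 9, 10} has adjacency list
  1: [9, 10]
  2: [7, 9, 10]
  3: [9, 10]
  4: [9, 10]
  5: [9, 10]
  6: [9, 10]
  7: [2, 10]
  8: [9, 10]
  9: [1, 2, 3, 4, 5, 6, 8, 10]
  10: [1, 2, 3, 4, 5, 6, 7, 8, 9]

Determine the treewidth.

A width-2 tree decomposition is:
Bags: B1 = {2, 9, 10}  B2 = {8, 9, 10}  B3 = {3, 9, 10}  B4 = {4, 9, 10}  B5 = {6, 9, 10}  B6 = {2, 7, 10}  B7 = {1, 9, 10}  B8 = {5, 9, 10}
Tree: B1–B2, B1–B3, B1–B4, B3–B5, B1–B6, B5–B7, B7–B8
Each bag holds 3 vertices, so the decomposition has width 2, which upper-bounds the treewidth. On the other hand G contains the 3-clique {1, 9, 10}. A clique must lie in a single bag of any decomposition, so no decomposition can have width below 2. Therefore the treewidth is 2.

2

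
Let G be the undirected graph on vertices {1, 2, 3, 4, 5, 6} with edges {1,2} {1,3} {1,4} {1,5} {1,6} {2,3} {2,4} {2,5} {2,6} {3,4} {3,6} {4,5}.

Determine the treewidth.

A width-3 tree decomposition is:
Bags: B1 = {1, 2, 3, 4}  B2 = {1, 2, 3, 6}  B3 = {1, 2, 4, 5}
Tree: B1–B2, B1–B3
Every bag has size at most 4, so the width is 4 − 1 = 3 and tw(G) ≤ 3. On the other hand G contains the 4-clique {1, 2, 3, 4}. A clique must lie in a single bag of any decomposition, so no decomposition can have width below 3. Hence tw(G) = 3 exactly.

3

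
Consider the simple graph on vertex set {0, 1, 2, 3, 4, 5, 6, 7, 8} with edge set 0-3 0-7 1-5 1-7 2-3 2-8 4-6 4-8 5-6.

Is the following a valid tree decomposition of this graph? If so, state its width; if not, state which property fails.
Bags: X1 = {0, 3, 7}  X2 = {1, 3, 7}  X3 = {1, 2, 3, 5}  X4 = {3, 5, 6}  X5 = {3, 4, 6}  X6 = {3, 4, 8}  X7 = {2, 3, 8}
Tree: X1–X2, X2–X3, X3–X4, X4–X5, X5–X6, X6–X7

No — bags containing vertex 2 are not connected in the tree.

A tree decomposition must satisfy three properties: every vertex lies in some bag; for every edge, both endpoints lie together in some bag; and for every vertex, the bags containing it form a connected subtree. Here bags containing vertex 2 are not connected in the tree, so the decomposition is invalid.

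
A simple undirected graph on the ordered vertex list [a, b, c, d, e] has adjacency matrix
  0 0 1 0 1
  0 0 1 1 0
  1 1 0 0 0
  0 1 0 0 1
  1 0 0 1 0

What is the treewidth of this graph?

A width-2 tree decomposition is:
Bags: B1 = {b, c, d}  B2 = {c, d, e}  B3 = {a, c, e}
Tree: B1–B2, B2–B3
Each bag holds 3 vertices, so the decomposition has width 2, which upper-bounds the treewidth. For the lower bound, G contains the cycle c–b–d–e–a–c, so G is not a forest; only forests have treewidth ≤ 1, hence tw(G) ≥ 2. Therefore the treewidth is 2.

2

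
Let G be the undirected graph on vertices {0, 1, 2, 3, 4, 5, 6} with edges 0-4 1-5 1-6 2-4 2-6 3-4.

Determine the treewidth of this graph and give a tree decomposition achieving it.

The largest bag has 2 vertices, giving width 1; this decomposition certifies tw(G) ≤ 1. G has an edge, so its treewidth is at least 1. Therefore the treewidth is 1.

Treewidth 1.
One such decomposition:
Bags: B1 = {3, 4}  B2 = {2, 4}  B3 = {2, 6}  B4 = {1, 6}  B5 = {1, 5}  B6 = {0, 4}
Tree: B1–B2, B2–B3, B3–B4, B4–B5, B1–B6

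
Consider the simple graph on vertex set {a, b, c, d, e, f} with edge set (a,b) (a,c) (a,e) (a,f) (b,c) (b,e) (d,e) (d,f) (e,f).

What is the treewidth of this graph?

A width-2 tree decomposition is:
Bags: B1 = {a, e, f}  B2 = {a, b, e}  B3 = {d, e, f}  B4 = {a, b, c}
Tree: B1–B2, B1–B3, B2–B4
Each bag holds 3 vertices, so the decomposition has width 2, which upper-bounds the treewidth. For the lower bound, the 3 vertices {d, e, f} are pairwise adjacent, and any tree decomposition puts a clique entirely inside one bag — forcing width ≥ 2. Hence tw(G) = 2 exactly.

2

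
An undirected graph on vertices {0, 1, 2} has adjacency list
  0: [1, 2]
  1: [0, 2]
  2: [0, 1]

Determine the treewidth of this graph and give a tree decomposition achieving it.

With just one bag of size 3, the width is 3 − 1 = 2, so tw(G) ≤ 2. Conversely, {0, 1, 2} is a clique of size 3, and the vertices of any clique must share a bag in every tree decomposition; so some bag has ≥ 3 vertices and tw(G) ≥ 2. Therefore the treewidth is 2.

Treewidth 2.
One such decomposition:
Bags: B1 = {0, 1, 2}
Tree: (single bag)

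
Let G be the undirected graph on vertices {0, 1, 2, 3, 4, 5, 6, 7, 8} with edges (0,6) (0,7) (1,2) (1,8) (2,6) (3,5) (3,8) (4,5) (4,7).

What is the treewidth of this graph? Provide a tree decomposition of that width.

Treewidth 2.
Bags: B1 = {1, 2, 6}  B2 = {0, 1, 6}  B3 = {0, 1, 7}  B4 = {1, 4, 7}  B5 = {1, 4, 5}  B6 = {1, 3, 5}  B7 = {1, 3, 8}
Tree: B1–B2, B2–B3, B3–B4, B4–B5, B5–B6, B6–B7

Each bag holds 3 vertices, so the decomposition has width 2, which upper-bounds the treewidth. Since 1–2–6–0–7–4–5–3–8–1 is a cycle in G, G is not acyclic. Forests are exactly the graphs of treewidth ≤ 1, so tw(G) ≥ 2. Combining the bounds, tw(G) = 2.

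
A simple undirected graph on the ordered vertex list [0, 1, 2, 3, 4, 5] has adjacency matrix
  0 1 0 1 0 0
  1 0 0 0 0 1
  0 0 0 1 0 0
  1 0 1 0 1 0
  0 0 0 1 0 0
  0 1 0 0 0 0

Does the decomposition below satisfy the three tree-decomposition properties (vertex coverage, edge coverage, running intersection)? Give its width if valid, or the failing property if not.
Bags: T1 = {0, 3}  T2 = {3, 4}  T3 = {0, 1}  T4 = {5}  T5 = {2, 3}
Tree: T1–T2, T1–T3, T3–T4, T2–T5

No — edge (1,5) lies in no bag.

A tree decomposition must satisfy three properties: every vertex lies in some bag; for every edge, both endpoints lie together in some bag; and for every vertex, the bags containing it form a connected subtree. Here edge (1,5) lies in no bag, so the decomposition is invalid.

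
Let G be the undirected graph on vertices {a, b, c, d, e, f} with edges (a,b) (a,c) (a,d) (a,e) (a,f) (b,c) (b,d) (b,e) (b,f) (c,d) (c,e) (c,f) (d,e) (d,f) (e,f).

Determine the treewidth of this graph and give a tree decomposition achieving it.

With just one bag of size 6, the width is 6 − 1 = 5, so tw(G) ≤ 5. On the other hand G contains the 6-clique {a, b, c, d, e, f}. A clique must lie in a single bag of any decomposition, so no decomposition can have width below 5. Hence tw(G) = 5 exactly.

Treewidth 5.
One optimal decomposition is:
Bags: B1 = {a, b, c, d, e, f}
Tree: (single bag)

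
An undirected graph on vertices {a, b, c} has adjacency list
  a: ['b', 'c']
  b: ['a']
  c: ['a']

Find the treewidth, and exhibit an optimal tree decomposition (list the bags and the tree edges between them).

Treewidth 1.
Bags: B1 = {a, c}  B2 = {a, b}
Tree: B1–B2

Each bag holds 2 vertices, so the decomposition has width 1, which upper-bounds the treewidth. Since G has at least one edge (e.g. c–a), it is not an edgeless graph, so tw(G) ≥ 1. The upper and lower bounds meet at 1, so that is the treewidth.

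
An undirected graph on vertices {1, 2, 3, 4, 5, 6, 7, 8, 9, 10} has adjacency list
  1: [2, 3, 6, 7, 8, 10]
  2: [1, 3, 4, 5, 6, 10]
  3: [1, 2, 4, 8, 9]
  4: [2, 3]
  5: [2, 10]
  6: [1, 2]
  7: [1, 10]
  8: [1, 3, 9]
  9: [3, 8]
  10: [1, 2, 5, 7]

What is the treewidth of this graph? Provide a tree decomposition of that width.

Every bag has size at most 3, so the width is 3 − 1 = 2 and tw(G) ≤ 2. On the other hand G contains the 3-clique {1, 3, 8}. A clique must lie in a single bag of any decomposition, so no decomposition can have width below 2. Combining the bounds, tw(G) = 2.

Treewidth 2.
Bags: B1 = {1, 3, 8}  B2 = {1, 2, 3}  B3 = {1, 2, 10}  B4 = {1, 2, 6}  B5 = {3, 8, 9}  B6 = {2, 3, 4}  B7 = {1, 7, 10}  B8 = {2, 5, 10}
Tree: B1–B2, B2–B3, B3–B4, B1–B5, B2–B6, B3–B7, B3–B8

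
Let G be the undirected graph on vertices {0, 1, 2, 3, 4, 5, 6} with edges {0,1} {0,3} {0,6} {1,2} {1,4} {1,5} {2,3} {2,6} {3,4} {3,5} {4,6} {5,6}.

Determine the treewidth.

3

A width-3 tree decomposition is:
Bags: B1 = {1, 3, 4, 6}  B2 = {1, 3, 5, 6}  B3 = {0, 1, 3, 6}  B4 = {1, 2, 3, 6}
Tree: B1–B2, B2–B3, B3–B4
The largest bag has 4 vertices, giving width 3; this decomposition certifies tw(G) ≤ 3. For the lower bound: the 4 vertex sets {3,4}, {5,6}, {1}, {0} are disjoint, each induces a connected subgraph, and every pair is joined by at least one edge of G. Contracting each set to a single vertex therefore yields K_{4} as a minor, and since treewidth is minor-monotone, tw(G) ≥ tw(K_{4}) = 3. Hence tw(G) = 3 exactly.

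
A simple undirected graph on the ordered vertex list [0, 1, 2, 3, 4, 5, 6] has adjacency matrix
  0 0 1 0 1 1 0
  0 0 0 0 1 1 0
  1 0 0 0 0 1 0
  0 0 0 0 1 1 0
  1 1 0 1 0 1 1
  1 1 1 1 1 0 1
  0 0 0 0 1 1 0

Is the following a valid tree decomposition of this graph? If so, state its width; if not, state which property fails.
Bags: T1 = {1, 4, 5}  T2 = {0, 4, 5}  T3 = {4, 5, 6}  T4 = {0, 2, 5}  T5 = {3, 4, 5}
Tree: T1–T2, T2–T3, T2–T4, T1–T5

Every vertex of G appears in some bag (union = {0, 1, 2, 3, 4, 5, 6}); every edge is covered by a bag; and for each vertex v the set of bags containing v is connected in the bag tree. The decomposition is therefore valid. The largest bag has 3 vertices, so the width is 2.

Yes; width 2.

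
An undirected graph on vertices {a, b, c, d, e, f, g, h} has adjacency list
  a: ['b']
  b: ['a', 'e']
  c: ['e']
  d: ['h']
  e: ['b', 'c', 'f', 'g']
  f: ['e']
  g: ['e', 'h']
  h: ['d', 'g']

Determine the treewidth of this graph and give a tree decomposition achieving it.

Every bag has size at most 2, so the width is 2 − 1 = 1 and tw(G) ≤ 1. Any graph with an edge has treewidth ≥ 1, and G has the edge e–f. The upper and lower bounds meet at 1, so that is the treewidth.

Treewidth 1.
One such decomposition:
Bags: B1 = {e, f}  B2 = {e, g}  B3 = {g, h}  B4 = {b, e}  B5 = {d, h}  B6 = {c, e}  B7 = {a, b}
Tree: B1–B2, B2–B3, B1–B4, B3–B5, B1–B6, B4–B7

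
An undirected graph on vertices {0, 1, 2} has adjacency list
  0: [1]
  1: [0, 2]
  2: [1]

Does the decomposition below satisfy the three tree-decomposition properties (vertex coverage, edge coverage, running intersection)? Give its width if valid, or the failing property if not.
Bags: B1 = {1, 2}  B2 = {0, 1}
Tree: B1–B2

Vertex coverage: the bags together contain {0, 1, 2}, the full vertex set. Edge coverage: each edge of G has both endpoints in at least one bag. Running intersection: for every vertex, the bags containing it form a connected subtree. All three properties hold, so this is a valid tree decomposition of width max|bag| − 1 = 1, and hence tw(G) ≤ 1.

Yes; width 1.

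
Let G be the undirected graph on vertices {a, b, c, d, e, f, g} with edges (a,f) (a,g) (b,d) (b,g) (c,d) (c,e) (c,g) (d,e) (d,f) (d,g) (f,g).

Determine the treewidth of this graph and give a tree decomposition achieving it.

Every bag has size at most 3, so the width is 3 − 1 = 2 and tw(G) ≤ 2. Conversely, {c, d, g} is a clique of size 3, and the vertices of any clique must share a bag in every tree decomposition; so some bag has ≥ 3 vertices and tw(G) ≥ 2. Therefore the treewidth is 2.

Treewidth 2.
Bags: B1 = {c, d, g}  B2 = {c, d, e}  B3 = {d, f, g}  B4 = {a, f, g}  B5 = {b, d, g}
Tree: B1–B2, B1–B3, B3–B4, B3–B5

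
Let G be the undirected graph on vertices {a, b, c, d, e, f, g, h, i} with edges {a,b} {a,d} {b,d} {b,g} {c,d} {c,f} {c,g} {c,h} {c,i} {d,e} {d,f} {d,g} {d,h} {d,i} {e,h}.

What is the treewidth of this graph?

2

A width-2 tree decomposition is:
Bags: B1 = {c, d, g}  B2 = {b, d, g}  B3 = {c, d, h}  B4 = {c, d, i}  B5 = {c, d, f}  B6 = {d, e, h}  B7 = {a, b, d}
Tree: B1–B2, B1–B3, B3–B4, B3–B5, B3–B6, B2–B7
Each bag holds 3 vertices, so the decomposition has width 2, which upper-bounds the treewidth. Conversely, {d, e, h} is a clique of size 3, and the vertices of any clique must share a bag in every tree decomposition; so some bag has ≥ 3 vertices and tw(G) ≥ 2. Hence tw(G) = 2 exactly.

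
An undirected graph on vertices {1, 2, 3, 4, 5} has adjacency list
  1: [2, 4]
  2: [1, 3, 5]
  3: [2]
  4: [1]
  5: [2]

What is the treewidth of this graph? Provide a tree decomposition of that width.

Treewidth 1.
One such decomposition:
Bags: B1 = {1, 2}  B2 = {1, 4}  B3 = {2, 3}  B4 = {2, 5}
Tree: B1–B2, B1–B3, B1–B4

Each bag holds 2 vertices, so the decomposition has width 1, which upper-bounds the treewidth. Since G has at least one edge (e.g. 1–2), it is not an edgeless graph, so tw(G) ≥ 1. The upper and lower bounds meet at 1, so that is the treewidth.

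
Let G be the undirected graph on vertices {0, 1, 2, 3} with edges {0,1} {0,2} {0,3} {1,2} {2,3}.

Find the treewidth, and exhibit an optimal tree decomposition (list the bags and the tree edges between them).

Every bag has size at most 3, so the width is 3 − 1 = 2 and tw(G) ≤ 2. Conversely, {0, 1, 2} is a clique of size 3, and the vertices of any clique must share a bag in every tree decomposition; so some bag has ≥ 3 vertices and tw(G) ≥ 2. The upper and lower bounds meet at 2, so that is the treewidth.

Treewidth 2.
Bags: B1 = {0, 2, 3}  B2 = {0, 1, 2}
Tree: B1–B2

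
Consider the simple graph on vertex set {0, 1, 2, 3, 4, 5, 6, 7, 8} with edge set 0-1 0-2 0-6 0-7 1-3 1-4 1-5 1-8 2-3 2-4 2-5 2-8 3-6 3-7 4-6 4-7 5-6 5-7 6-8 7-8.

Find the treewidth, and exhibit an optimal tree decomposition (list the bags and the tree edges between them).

The largest bag has 5 vertices, giving width 4; this decomposition certifies tw(G) ≤ 4. For the lower bound: the 5 vertex sets {4,7}, {0,1}, {2,3}, {6}, {5} are disjoint, each induces a connected subgraph, and every pair is joined by at least one edge of G. Contracting each set to a single vertex therefore yields K_{5} as a minor, and since treewidth is minor-monotone, tw(G) ≥ tw(K_{5}) = 4. The upper and lower bounds meet at 4, so that is the treewidth.

Treewidth 4.
One such decomposition:
Bags: B1 = {1, 2, 4, 6, 7}  B2 = {0, 1, 2, 6, 7}  B3 = {1, 2, 3, 6, 7}  B4 = {1, 2, 5, 6, 7}  B5 = {1, 2, 6, 7, 8}
Tree: B1–B2, B2–B3, B3–B4, B4–B5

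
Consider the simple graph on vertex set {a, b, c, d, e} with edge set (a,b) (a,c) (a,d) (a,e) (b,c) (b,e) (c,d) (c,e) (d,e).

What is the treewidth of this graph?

A width-3 tree decomposition is:
Bags: B1 = {a, c, d, e}  B2 = {a, b, c, e}
Tree: B1–B2
Every bag has size at most 4, so the width is 4 − 1 = 3 and tw(G) ≤ 3. On the other hand G contains the 4-clique {a, c, d, e}. A clique must lie in a single bag of any decomposition, so no decomposition can have width below 3. The upper and lower bounds meet at 3, so that is the treewidth.

3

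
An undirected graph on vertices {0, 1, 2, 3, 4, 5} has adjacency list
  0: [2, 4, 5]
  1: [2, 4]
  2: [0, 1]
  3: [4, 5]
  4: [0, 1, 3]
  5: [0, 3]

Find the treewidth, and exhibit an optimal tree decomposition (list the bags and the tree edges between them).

Treewidth 2.
Bags: B1 = {1, 2, 4}  B2 = {0, 2, 4}  B3 = {0, 3, 4}  B4 = {0, 3, 5}
Tree: B1–B2, B2–B3, B3–B4

The largest bag has 3 vertices, giving width 2; this decomposition certifies tw(G) ≤ 2. Since 1–2–0–4–1 is a cycle in G, G is not acyclic. Forests are exactly the graphs of treewidth ≤ 1, so tw(G) ≥ 2. Therefore the treewidth is 2.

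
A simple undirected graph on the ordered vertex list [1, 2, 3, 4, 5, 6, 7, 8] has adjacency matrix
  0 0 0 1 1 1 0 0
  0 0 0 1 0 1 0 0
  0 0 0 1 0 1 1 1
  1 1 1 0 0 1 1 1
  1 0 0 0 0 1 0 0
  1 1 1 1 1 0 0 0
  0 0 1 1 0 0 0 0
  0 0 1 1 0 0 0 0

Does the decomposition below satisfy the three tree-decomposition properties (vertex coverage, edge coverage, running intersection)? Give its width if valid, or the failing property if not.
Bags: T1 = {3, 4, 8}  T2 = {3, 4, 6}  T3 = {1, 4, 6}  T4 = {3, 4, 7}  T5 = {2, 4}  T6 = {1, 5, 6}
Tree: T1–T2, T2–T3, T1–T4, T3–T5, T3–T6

No — edge (6,2) lies in no bag.

A tree decomposition must satisfy three properties: every vertex lies in some bag; for every edge, both endpoints lie together in some bag; and for every vertex, the bags containing it form a connected subtree. Here edge (6,2) lies in no bag, so the decomposition is invalid.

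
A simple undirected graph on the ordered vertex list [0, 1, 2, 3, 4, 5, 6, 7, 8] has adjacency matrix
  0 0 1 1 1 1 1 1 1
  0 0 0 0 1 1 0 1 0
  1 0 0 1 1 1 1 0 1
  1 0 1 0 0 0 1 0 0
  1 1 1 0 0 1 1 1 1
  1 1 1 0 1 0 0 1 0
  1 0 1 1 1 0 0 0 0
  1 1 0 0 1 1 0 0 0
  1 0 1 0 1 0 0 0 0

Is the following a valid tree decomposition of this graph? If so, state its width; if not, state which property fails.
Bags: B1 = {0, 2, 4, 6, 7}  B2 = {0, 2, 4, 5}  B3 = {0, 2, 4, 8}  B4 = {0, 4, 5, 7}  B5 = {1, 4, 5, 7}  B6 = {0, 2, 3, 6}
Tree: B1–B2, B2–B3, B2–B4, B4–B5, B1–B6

No — bags containing vertex 7 are not connected in the tree.

A tree decomposition must satisfy three properties: every vertex lies in some bag; for every edge, both endpoints lie together in some bag; and for every vertex, the bags containing it form a connected subtree. Here bags containing vertex 7 are not connected in the tree, so the decomposition is invalid.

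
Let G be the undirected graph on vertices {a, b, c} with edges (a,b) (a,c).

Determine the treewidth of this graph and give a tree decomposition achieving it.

Every bag has size at most 2, so the width is 2 − 1 = 1 and tw(G) ≤ 1. G has an edge, so its treewidth is at least 1. The upper and lower bounds meet at 1, so that is the treewidth.

Treewidth 1.
One such decomposition:
Bags: B1 = {a, b}  B2 = {a, c}
Tree: B1–B2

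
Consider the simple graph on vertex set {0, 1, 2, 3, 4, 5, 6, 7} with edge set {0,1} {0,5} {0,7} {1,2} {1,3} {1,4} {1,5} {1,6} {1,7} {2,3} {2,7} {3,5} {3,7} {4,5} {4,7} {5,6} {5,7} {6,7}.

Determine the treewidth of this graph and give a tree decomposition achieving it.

Treewidth 3.
One optimal decomposition is:
Bags: B1 = {1, 5, 6, 7}  B2 = {0, 1, 5, 7}  B3 = {1, 3, 5, 7}  B4 = {1, 4, 5, 7}  B5 = {1, 2, 3, 7}
Tree: B1–B2, B1–B3, B1–B4, B3–B5

Each bag holds 4 vertices, so the decomposition has width 3, which upper-bounds the treewidth. Conversely, {1, 2, 3, 7} is a clique of size 4, and the vertices of any clique must share a bag in every tree decomposition; so some bag has ≥ 4 vertices and tw(G) ≥ 3. Therefore the treewidth is 3.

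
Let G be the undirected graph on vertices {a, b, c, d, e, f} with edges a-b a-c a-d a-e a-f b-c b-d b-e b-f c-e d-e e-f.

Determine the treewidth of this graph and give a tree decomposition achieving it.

Treewidth 3.
Bags: B1 = {a, b, d, e}  B2 = {a, b, e, f}  B3 = {a, b, c, e}
Tree: B1–B2, B2–B3

The largest bag has 4 vertices, giving width 3; this decomposition certifies tw(G) ≤ 3. On the other hand G contains the 4-clique {a, b, d, e}. A clique must lie in a single bag of any decomposition, so no decomposition can have width below 3. Therefore the treewidth is 3.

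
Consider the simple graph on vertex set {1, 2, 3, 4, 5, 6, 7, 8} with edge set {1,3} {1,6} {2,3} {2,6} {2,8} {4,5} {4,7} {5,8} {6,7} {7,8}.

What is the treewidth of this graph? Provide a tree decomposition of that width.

Each bag holds 3 vertices, so the decomposition has width 2, which upper-bounds the treewidth. For the lower bound, G contains the cycle 4–5–8–7–4, so G is not a forest; only forests have treewidth ≤ 1, hence tw(G) ≥ 2. Hence tw(G) = 2 exactly.

Treewidth 2.
One such decomposition:
Bags: B1 = {4, 5, 7}  B2 = {5, 7, 8}  B3 = {6, 7, 8}  B4 = {2, 6, 8}  B5 = {1, 2, 6}  B6 = {1, 2, 3}
Tree: B1–B2, B2–B3, B3–B4, B4–B5, B5–B6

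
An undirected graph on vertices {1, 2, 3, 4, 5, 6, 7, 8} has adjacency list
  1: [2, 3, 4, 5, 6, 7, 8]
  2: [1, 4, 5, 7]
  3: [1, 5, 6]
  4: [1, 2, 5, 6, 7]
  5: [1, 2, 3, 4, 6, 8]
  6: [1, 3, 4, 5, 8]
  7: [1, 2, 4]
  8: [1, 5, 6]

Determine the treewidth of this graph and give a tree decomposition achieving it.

The largest bag has 4 vertices, giving width 3; this decomposition certifies tw(G) ≤ 3. On the other hand G contains the 4-clique {1, 2, 4, 5}. A clique must lie in a single bag of any decomposition, so no decomposition can have width below 3. The upper and lower bounds meet at 3, so that is the treewidth.

Treewidth 3.
One such decomposition:
Bags: B1 = {1, 5, 6, 8}  B2 = {1, 4, 5, 6}  B3 = {1, 2, 4, 5}  B4 = {1, 3, 5, 6}  B5 = {1, 2, 4, 7}
Tree: B1–B2, B2–B3, B2–B4, B3–B5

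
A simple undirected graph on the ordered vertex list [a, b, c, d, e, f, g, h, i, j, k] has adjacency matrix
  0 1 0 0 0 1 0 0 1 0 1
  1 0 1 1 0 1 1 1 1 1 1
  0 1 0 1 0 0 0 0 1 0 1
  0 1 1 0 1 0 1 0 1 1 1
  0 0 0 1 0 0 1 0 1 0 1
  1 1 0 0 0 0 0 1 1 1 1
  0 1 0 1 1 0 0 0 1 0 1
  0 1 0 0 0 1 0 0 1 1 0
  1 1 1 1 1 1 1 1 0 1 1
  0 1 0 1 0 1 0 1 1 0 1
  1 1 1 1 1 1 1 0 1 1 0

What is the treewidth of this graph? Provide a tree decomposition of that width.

Treewidth 4.
One such decomposition:
Bags: B1 = {b, d, i, j, k}  B2 = {b, c, d, i, k}  B3 = {b, f, i, j, k}  B4 = {b, d, g, i, k}  B5 = {a, b, f, i, k}  B6 = {b, f, h, i, j}  B7 = {d, e, g, i, k}
Tree: B1–B2, B1–B3, B1–B4, B3–B5, B3–B6, B4–B7

Each bag holds 5 vertices, so the decomposition has width 4, which upper-bounds the treewidth. For the lower bound, the 5 vertices {b, f, h, i, j} are pairwise adjacent, and any tree decomposition puts a clique entirely inside one bag — forcing width ≥ 4. Hence tw(G) = 4 exactly.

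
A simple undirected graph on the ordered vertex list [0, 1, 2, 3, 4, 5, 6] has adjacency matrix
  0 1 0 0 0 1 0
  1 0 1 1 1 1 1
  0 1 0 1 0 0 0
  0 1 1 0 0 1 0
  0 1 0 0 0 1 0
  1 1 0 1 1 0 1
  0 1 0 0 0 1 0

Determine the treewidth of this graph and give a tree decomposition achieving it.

Treewidth 2.
One optimal decomposition is:
Bags: B1 = {1, 5, 6}  B2 = {1, 3, 5}  B3 = {1, 4, 5}  B4 = {0, 1, 5}  B5 = {1, 2, 3}
Tree: B1–B2, B1–B3, B1–B4, B2–B5

The largest bag has 3 vertices, giving width 2; this decomposition certifies tw(G) ≤ 2. For the lower bound, the 3 vertices {1, 2, 3} are pairwise adjacent, and any tree decomposition puts a clique entirely inside one bag — forcing width ≥ 2. The upper and lower bounds meet at 2, so that is the treewidth.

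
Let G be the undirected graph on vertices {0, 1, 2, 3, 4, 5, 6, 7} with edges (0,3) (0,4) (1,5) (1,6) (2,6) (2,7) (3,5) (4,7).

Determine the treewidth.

A width-2 tree decomposition is:
Bags: B1 = {0, 3, 4}  B2 = {3, 4, 5}  B3 = {1, 4, 5}  B4 = {1, 4, 6}  B5 = {2, 4, 6}  B6 = {2, 4, 7}
Tree: B1–B2, B2–B3, B3–B4, B4–B5, B5–B6
Every bag has size at most 3, so the width is 3 − 1 = 2 and tw(G) ≤ 2. Since 4–0–3–5–1–6–2–7–4 is a cycle in G, G is not acyclic. Forests are exactly the graphs of treewidth ≤ 1, so tw(G) ≥ 2. Combining the bounds, tw(G) = 2.

2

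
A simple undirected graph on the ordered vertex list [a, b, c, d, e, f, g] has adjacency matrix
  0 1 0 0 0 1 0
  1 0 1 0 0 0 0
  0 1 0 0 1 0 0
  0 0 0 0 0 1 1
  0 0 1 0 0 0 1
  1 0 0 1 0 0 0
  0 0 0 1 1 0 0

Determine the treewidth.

A width-2 tree decomposition is:
Bags: B1 = {a, b, c}  B2 = {a, c, e}  B3 = {a, e, g}  B4 = {a, d, g}  B5 = {a, d, f}
Tree: B1–B2, B2–B3, B3–B4, B4–B5
The largest bag has 3 vertices, giving width 2; this decomposition certifies tw(G) ≤ 2. The edges a–b–c–e–g–d–f–a form a cycle, so G is not a tree and its treewidth is at least 2. Therefore the treewidth is 2.

2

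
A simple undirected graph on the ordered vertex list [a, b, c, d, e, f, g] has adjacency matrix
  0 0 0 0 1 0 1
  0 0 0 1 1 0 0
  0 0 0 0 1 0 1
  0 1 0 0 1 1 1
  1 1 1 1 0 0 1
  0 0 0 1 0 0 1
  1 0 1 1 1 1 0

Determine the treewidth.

A width-2 tree decomposition is:
Bags: B1 = {d, e, g}  B2 = {d, f, g}  B3 = {a, e, g}  B4 = {c, e, g}  B5 = {b, d, e}
Tree: B1–B2, B1–B3, B3–B4, B1–B5
The largest bag has 3 vertices, giving width 2; this decomposition certifies tw(G) ≤ 2. Conversely, {d, e, g} is a clique of size 3, and the vertices of any clique must share a bag in every tree decomposition; so some bag has ≥ 3 vertices and tw(G) ≥ 2. Therefore the treewidth is 2.

2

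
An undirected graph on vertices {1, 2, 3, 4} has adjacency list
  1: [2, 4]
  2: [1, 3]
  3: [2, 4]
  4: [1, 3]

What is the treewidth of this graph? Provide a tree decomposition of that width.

Treewidth 2.
One optimal decomposition is:
Bags: B1 = {2, 3, 4}  B2 = {1, 2, 4}
Tree: B1–B2

Each bag holds 3 vertices, so the decomposition has width 2, which upper-bounds the treewidth. For the lower bound, G contains the cycle 4–3–2–1–4, so G is not a forest; only forests have treewidth ≤ 1, hence tw(G) ≥ 2. The upper and lower bounds meet at 2, so that is the treewidth.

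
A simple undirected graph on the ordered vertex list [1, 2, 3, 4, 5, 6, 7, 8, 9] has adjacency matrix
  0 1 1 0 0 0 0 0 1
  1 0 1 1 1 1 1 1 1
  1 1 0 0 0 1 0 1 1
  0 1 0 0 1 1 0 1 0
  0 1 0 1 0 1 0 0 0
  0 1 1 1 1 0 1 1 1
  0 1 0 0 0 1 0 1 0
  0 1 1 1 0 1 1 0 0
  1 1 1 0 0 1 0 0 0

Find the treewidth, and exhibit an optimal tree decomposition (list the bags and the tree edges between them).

The largest bag has 4 vertices, giving width 3; this decomposition certifies tw(G) ≤ 3. On the other hand G contains the 4-clique {1, 2, 3, 9}. A clique must lie in a single bag of any decomposition, so no decomposition can have width below 3. The upper and lower bounds meet at 3, so that is the treewidth.

Treewidth 3.
Bags: B1 = {2, 3, 6, 8}  B2 = {2, 4, 6, 8}  B3 = {2, 3, 6, 9}  B4 = {2, 4, 5, 6}  B5 = {1, 2, 3, 9}  B6 = {2, 6, 7, 8}
Tree: B1–B2, B1–B3, B2–B4, B3–B5, B2–B6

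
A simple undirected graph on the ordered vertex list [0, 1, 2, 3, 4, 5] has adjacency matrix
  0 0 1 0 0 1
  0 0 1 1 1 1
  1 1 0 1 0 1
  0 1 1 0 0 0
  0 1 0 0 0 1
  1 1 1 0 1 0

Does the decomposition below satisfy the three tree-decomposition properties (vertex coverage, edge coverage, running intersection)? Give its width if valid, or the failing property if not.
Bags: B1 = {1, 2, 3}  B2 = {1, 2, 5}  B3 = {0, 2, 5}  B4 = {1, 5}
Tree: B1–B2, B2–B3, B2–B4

A tree decomposition must satisfy three properties: every vertex lies in some bag; for every edge, both endpoints lie together in some bag; and for every vertex, the bags containing it form a connected subtree. Here vertex 4 appears in no bag, so the decomposition is invalid.

No — vertex 4 appears in no bag.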